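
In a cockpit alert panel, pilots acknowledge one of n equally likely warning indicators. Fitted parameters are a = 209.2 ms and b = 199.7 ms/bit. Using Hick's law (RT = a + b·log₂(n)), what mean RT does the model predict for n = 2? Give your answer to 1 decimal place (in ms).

408.9 ms

log₂(2) = 1 bits, so RT = 209.2 + 199.7 × 1 ≈ 408.900 ms.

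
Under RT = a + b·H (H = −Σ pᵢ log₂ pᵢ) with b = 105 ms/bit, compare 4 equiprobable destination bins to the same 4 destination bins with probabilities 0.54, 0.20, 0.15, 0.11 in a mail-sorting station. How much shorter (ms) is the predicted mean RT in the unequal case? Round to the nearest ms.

Equiprobable entropy H₀ = log₂ 4 = 2.0000 bits.
Skewed entropy H = −Σ pᵢ log₂ pᵢ = 1.7053 bits.
ΔRT = b·(H₀ − H) = 105 × 0.2947 = 30.95 ms.

31 ms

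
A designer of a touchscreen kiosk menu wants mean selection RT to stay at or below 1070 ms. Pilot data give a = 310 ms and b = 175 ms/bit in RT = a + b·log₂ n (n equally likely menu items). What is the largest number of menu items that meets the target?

Set 310 + 175·log₂ n ≤ 1070 → log₂ n ≤ (1070 − 310)/175 = 4.3429.
So n ≤ 2^4.3429 = 20.292; the largest integer n is 20.

20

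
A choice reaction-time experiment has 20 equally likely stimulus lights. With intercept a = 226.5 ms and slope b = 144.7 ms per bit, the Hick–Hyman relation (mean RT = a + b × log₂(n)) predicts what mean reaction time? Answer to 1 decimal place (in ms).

log₂(20) = 4.3219 bits, so RT = 226.5 + 144.7 × 4.3219 ≈ 851.883 ms.

851.9 ms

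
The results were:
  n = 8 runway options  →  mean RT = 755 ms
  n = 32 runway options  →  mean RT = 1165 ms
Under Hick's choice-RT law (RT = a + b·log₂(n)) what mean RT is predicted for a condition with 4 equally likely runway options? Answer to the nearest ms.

550 ms

Fit slope and intercept:
  b = (1165 − 755) / (log₂ 32 − log₂ 8) = 410 / (5 − 3) = 205 ms/bit
  a = 755 − 205 × 3 = 140 ms
Then RT(4) = 140 + 205 × log₂ 4 = 140 + 205 × 2 ≈ 550.000 ms.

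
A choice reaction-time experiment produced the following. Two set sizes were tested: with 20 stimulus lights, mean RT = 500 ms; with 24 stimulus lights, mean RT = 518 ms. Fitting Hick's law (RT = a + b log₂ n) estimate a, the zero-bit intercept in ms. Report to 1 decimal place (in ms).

204.2 ms

b = (RT₂ − RT₁)/(log₂ n₂ − log₂ n₁) = (518 − 500)/(4.5850 − 4.3219) = 68.432 ms/bit.
Intercept: a = 500 − 68.432·log₂(20) = 204.241 ms.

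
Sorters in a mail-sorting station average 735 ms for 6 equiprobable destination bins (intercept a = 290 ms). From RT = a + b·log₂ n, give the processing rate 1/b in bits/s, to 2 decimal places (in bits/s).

5.81 bits/s

Choice component = 735 − 290 = 445 ms over log₂(6) = 2.5850 bits.
b = 445 / 2.5850 = 172.149 ms/bit, so 1/b = 5.809 bits/s.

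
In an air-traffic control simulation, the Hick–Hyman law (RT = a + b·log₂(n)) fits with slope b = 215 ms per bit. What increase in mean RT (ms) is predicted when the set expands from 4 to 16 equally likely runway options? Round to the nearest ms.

ΔRT = (a + b log₂ n₂) − (a + b log₂ n₁) = b·(log₂ n₂ − log₂ n₁).
log₂(16) − log₂(4) = log₂(16/4) = log₂(4) = 2.
ΔRT = 215 × 2.0000 = 430.000 ms.

430 ms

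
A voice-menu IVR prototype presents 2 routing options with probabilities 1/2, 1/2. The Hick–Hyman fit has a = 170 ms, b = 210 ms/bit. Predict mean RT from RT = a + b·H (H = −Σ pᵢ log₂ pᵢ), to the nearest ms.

380 ms

Each term −pᵢ log₂ pᵢ: 0.5·1 + 0.5·1; summed, H = 1.000 bits.
Mean RT = a + bH = 170 + 210·1.000 = 380.00 ms.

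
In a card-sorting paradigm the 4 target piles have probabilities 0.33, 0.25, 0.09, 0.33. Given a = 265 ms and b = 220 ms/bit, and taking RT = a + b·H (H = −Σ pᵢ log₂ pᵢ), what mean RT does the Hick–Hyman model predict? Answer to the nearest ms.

H = 0.33·log₂(1/0.33) + 0.25·log₂(1/0.25) + 0.09·log₂(1/0.09) + 0.33·log₂(1/0.33) = 1.8683 bits.
RT = 265 + 220 × 1.8683 = 676.03 ms.

676 ms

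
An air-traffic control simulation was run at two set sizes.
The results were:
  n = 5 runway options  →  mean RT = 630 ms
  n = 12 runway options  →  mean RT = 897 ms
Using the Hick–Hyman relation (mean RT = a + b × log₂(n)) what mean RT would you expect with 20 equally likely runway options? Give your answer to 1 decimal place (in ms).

Solve the two-equation system in a and b:
  b = (897 − 630) / (log₂ 12 − log₂ 5) = 267 / (3.5850 − 2.3219) = 211.396 ms/bit
  a = 630 − 211.396 × 2.3219 = 139.154 ms
Then RT(20) = 139.154 + 211.396 × log₂ 20 = 139.154 + 211.396 × 4.3219 ≈ 1052.791 ms.

1052.8 ms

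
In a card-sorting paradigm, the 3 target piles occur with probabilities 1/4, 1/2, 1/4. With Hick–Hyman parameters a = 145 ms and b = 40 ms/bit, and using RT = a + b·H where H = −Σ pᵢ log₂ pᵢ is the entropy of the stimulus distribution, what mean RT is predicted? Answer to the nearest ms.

205 ms

H = −Σ pᵢ log₂ pᵢ = 0.25·2 + 0.5·1 + 0.25·2 = 1.500 bits.
RT = 145 + 40 × 1.500 = 205.00 ms.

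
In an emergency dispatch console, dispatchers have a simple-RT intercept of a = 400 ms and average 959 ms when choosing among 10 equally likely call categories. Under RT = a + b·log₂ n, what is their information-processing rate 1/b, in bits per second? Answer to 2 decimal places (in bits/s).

b = (959 − 400)/log₂ 10 = 559/3.3219 = 168.276 ms per bit = 0.16828 s/bit; the reciprocal is 5.943 bits/s.

5.94 bits/s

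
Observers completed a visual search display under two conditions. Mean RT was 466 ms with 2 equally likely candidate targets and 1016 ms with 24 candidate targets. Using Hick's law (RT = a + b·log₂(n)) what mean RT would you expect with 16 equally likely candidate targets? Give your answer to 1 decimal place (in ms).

RT is linear in log₂ n, so two points fix the line:
  b = (1016 − 466) / (log₂ 24 − log₂ 2) = 550 / (4.5850 − 1) = 153.419 ms/bit
  a = 466 − 153.419 × 1 = 312.581 ms
Then RT(16) = 312.581 + 153.419 × log₂ 16 = 312.581 + 153.419 × 4 ≈ 926.256 ms.

926.3 ms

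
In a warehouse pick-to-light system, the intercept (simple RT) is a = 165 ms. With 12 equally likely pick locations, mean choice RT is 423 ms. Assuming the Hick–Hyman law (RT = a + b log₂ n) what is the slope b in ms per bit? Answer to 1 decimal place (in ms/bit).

72.0 ms/bit

12 alternatives carry log₂ 12 = 3.5850 bits; the choice cost is 423 − 165 = 258 ms, so b = 258/3.5850 = 71.967 ms/bit.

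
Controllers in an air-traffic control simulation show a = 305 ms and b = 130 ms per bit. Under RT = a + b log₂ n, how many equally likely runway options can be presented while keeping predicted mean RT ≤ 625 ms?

5

Set 305 + 130·log₂ n ≤ 625 → log₂ n ≤ (625 − 305)/130 = 2.4615.
So n ≤ 2^2.4615 = 5.508; the largest integer n is 5.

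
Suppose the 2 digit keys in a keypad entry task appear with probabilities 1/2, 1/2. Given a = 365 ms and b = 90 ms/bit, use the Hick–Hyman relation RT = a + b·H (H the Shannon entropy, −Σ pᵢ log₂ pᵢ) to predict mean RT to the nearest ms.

455 ms

Each term −pᵢ log₂ pᵢ: 0.5·1 + 0.5·1; summed, H = 1.000 bits.
Mean RT = a + bH = 365 + 90·1.000 = 455.00 ms.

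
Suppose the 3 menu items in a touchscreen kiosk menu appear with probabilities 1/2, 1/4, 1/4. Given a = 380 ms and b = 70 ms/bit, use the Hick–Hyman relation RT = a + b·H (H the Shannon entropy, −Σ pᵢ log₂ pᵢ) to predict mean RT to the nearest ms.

H = −Σ pᵢ log₂ pᵢ = 0.5·1 + 0.25·2 + 0.25·2 = 1.500 bits.
RT = 380 + 70 × 1.500 = 485.00 ms.

485 ms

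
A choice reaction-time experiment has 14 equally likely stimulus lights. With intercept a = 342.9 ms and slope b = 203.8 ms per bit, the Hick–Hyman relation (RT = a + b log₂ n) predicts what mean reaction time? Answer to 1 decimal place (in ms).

1118.8 ms

log₂(14) = 3.8074 bits, so RT = 342.9 + 203.8 × 3.8074 ≈ 1118.839 ms.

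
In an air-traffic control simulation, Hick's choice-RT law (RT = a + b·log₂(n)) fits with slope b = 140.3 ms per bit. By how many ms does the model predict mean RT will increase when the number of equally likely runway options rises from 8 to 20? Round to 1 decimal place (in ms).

The intercept a cancels: ΔRT = b·(log₂ n₂ − log₂ n₁) = b·log₂(n₂/n₁).
log₂(20) − log₂(8) = 4.3219 − 3 = 1.3219.
ΔRT = 140.3 × 1.3219 = 185.467 ms.

185.5 ms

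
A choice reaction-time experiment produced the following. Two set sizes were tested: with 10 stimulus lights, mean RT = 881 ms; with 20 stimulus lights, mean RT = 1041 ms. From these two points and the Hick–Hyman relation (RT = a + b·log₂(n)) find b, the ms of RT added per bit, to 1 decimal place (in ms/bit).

The slope on a log₂ axis is (1041 − 881) / (4.3219 − 3.3219) = 160.000 ms/bit.

160.0 ms/bit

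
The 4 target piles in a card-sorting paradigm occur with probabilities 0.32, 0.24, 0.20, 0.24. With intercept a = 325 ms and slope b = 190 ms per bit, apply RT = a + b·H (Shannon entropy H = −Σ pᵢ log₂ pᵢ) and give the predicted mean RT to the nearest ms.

H = 0.32·log₂(1/0.32) + 0.24·log₂(1/0.24) + 0.20·log₂(1/0.20) + 0.24·log₂(1/0.24) = 1.9787 bits.
RT = 325 + 190 × 1.9787 = 700.95 ms.

701 ms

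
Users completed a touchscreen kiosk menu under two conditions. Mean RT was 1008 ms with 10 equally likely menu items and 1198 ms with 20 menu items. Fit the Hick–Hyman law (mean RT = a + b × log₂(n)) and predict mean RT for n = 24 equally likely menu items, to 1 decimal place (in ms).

RT is linear in log₂ n, so two points fix the line:
  b = (1198 − 1008) / (log₂ 20 − log₂ 10) = 190 / (4.3219 − 3.3219) = 190.000 ms/bit
  a = 1008 − 190.000 × 3.3219 = 376.834 ms
Then RT(24) = 376.834 + 190.000 × log₂ 24 = 376.834 + 190.000 × 4.5850 ≈ 1247.977 ms.

1248.0 ms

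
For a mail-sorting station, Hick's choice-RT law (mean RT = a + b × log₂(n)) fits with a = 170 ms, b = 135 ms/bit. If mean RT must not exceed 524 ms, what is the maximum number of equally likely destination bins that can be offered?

6

Information budget: (524 − 170)/135 = 2.6222 bits, so n ≤ 2^2.6222 = 6.157 → at most 6.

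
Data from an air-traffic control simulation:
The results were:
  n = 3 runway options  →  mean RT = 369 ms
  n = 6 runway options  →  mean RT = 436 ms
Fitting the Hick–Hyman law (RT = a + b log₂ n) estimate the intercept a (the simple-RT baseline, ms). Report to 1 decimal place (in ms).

262.8 ms

The slope on a log₂ axis is (436 − 369) / (2.5850 − 1.5850) = 67.000 ms/bit.
Intercept: a = 369 − 67.000·log₂(3) = 262.808 ms.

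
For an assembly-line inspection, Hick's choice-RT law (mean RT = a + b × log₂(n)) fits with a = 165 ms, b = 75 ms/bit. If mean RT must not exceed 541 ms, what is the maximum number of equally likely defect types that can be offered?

75·log₂ n ≤ 541 − 165 = 376, giving log₂ n ≤ 5.0133 and n ≤ 32.297. The largest whole number is 32.

32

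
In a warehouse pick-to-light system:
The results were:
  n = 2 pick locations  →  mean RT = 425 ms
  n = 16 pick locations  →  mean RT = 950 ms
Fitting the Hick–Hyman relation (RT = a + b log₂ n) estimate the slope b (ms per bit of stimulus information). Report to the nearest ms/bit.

b = (RT₂ − RT₁)/(log₂ n₂ − log₂ n₁) = (950 − 425)/(4 − 1) = 175 ms/bit.

175 ms/bit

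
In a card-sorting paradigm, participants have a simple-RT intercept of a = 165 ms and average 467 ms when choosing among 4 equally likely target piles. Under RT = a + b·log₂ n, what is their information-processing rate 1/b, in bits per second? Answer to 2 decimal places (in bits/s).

Choice component = 467 − 165 = 302 ms over log₂(4) = 2 bits.
b = 302 / 2 = 151.000 ms/bit, so 1/b = 6.623 bits/s.

6.62 bits/s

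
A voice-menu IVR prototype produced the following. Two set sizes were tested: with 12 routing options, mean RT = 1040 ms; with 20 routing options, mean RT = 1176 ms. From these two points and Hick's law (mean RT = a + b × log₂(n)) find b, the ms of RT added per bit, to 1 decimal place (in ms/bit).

184.5 ms/bit

The slope on a log₂ axis is (1176 − 1040) / (4.3219 − 3.5850) = 184.541 ms/bit.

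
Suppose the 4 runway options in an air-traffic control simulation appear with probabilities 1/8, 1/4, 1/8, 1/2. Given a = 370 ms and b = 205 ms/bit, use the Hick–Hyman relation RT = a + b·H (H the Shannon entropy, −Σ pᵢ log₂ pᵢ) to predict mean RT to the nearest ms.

H = −Σ pᵢ log₂ pᵢ = 0.125·3 + 0.25·2 + 0.125·3 + 0.5·1 = 1.750 bits.
RT = 370 + 205 × 1.750 = 728.75 ms.

729 ms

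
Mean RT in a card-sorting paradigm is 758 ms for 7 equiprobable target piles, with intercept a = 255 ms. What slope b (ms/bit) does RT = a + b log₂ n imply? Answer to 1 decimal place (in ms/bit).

179.2 ms/bit

log₂(7) = 2.8074 bits.
b = (RT − a)/log₂ n = (758 − 255) / 2.8074 = 179.172 ms/bit.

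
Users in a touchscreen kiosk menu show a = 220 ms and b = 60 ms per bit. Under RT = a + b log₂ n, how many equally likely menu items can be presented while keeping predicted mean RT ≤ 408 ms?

8

60·log₂ n ≤ 408 − 220 = 188, giving log₂ n ≤ 3.1333 and n ≤ 8.775. The largest whole number is 8.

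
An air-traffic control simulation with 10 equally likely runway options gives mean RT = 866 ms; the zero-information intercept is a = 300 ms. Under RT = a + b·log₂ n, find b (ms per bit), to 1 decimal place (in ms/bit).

b = (866 − 300) / log₂(10) = 566 / 3.3219 = 170.383 ms/bit.

170.4 ms/bit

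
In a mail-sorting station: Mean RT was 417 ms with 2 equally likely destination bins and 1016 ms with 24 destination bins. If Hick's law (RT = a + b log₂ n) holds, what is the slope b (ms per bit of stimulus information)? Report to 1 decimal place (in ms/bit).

b = (RT₂ − RT₁)/(log₂ n₂ − log₂ n₁) = (1016 − 417)/(4.5850 − 1) = 167.087 ms/bit.

167.1 ms/bit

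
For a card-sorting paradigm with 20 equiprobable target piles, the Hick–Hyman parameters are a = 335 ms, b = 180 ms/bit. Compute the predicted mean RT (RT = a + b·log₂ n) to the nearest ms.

log₂(20) = 4.3219 bits, so RT = 335 + 180 × 4.3219 ≈ 1112.947 ms.

1113 ms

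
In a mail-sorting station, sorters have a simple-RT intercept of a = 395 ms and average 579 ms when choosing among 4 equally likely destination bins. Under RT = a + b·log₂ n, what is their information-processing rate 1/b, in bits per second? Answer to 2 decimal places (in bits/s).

10.87 bits/s

b = (579 − 395)/log₂ 4 = 184/2 = 92.000 ms per bit = 0.09200 s/bit; the reciprocal is 10.870 bits/s.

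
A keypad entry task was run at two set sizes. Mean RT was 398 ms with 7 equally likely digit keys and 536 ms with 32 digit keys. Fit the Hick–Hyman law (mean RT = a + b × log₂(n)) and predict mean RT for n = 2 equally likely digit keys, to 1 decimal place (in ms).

284.2 ms

RT is linear in log₂ n, so two points fix the line:
  b = (536 − 398) / (log₂ 32 − log₂ 7) = 138 / (5 − 2.8074) = 62.938 ms/bit
  a = 398 − 62.938 × 2.8074 = 221.312 ms
Then RT(2) = 221.312 + 62.938 × log₂ 2 = 221.312 + 62.938 × 1 ≈ 284.249 ms.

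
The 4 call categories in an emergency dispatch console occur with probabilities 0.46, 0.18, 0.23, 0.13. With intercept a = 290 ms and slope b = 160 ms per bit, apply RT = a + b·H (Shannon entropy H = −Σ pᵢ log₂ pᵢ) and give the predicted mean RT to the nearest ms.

Entropy contributions −pᵢ log₂ pᵢ: 0.5153, 0.4453, 0.4877, 0.3826; sum H = 1.8310 bits.
RT = a + bH = 290 + 160·1.8310 = 582.95 ms.

583 ms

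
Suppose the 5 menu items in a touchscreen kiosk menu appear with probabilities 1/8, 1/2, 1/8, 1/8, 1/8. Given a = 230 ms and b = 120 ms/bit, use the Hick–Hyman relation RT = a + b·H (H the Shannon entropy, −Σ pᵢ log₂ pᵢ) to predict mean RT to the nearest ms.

H = −Σ pᵢ log₂ pᵢ = 0.125·3 + 0.5·1 + 0.125·3 + 0.125·3 + 0.125·3 = 2.000 bits.
RT = 230 + 120 × 2.000 = 470.00 ms.

470 ms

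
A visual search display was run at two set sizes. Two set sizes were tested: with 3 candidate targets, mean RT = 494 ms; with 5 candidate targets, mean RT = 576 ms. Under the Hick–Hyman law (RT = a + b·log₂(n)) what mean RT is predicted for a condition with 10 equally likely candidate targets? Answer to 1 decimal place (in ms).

Fit slope and intercept:
  b = (576 − 494) / (log₂ 5 − log₂ 3) = 82 / (2.3219 − 1.5850) = 111.267 ms/bit
  a = 494 − 111.267 × 1.5850 = 317.646 ms
Then RT(10) = 317.646 + 111.267 × log₂ 10 = 317.646 + 111.267 × 3.3219 ≈ 687.267 ms.

687.3 ms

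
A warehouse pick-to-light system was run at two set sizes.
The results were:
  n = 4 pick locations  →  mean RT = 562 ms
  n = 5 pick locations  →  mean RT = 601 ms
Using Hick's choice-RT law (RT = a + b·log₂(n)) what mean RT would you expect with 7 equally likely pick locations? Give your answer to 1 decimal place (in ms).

659.8 ms

Fit slope and intercept:
  b = (601 − 562) / (log₂ 5 − log₂ 4) = 39 / (2.3219 − 2) = 121.145 ms/bit
  a = 562 − 121.145 × 2 = 319.710 ms
Then RT(7) = 319.710 + 121.145 × log₂ 7 = 319.710 + 121.145 × 2.8074 ≈ 659.807 ms.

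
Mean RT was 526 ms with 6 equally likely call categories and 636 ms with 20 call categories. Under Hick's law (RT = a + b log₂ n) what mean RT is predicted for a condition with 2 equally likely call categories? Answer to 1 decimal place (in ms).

425.6 ms

Solve the two-equation system in a and b:
  b = (636 − 526) / (log₂ 20 − log₂ 6) = 110 / (4.3219 − 2.5850) = 63.329 ms/bit
  a = 526 − 63.329 × 2.5850 = 362.297 ms
Then RT(2) = 362.297 + 63.329 × log₂ 2 = 362.297 + 63.329 × 1 ≈ 425.626 ms.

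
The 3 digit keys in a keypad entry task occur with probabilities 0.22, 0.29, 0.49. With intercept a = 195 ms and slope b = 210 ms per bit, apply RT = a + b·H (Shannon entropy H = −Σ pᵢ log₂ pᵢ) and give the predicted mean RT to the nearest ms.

Entropy contributions −pᵢ log₂ pᵢ: 0.4806, 0.5179, 0.5043; sum H = 1.5028 bits.
RT = a + bH = 195 + 210·1.5028 = 510.58 ms.

511 ms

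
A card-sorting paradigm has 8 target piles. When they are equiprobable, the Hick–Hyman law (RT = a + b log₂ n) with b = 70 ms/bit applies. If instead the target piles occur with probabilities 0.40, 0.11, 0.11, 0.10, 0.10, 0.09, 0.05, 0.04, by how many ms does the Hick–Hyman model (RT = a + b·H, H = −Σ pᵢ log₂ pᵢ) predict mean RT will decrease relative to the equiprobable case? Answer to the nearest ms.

27 ms

The RT saving is b·ΔH. Equiprobable H₀ = log₂(8) = 3.0000 bits; with the given probabilities H = 2.6082 bits.
b·(H₀ − H) = 70 × (3.0000 − 2.6082) = 27.42 ms.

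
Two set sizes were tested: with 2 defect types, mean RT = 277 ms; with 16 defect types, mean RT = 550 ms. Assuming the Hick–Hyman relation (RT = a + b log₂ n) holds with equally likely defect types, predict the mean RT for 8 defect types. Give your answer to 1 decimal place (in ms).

RT is linear in log₂ n, so two points fix the line:
  b = (550 − 277) / (log₂ 16 − log₂ 2) = 273 / (4 − 1) = 91.000 ms/bit
  a = 277 − 91.000 × 1 = 186.000 ms
Then RT(8) = 186.000 + 91.000 × log₂ 8 = 186.000 + 91.000 × 3 ≈ 459.000 ms.

459.0 ms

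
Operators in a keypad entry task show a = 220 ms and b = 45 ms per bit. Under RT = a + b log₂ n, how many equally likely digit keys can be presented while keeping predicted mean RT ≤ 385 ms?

12

Information budget: (385 − 220)/45 = 3.6667 bits, so n ≤ 2^3.6667 = 12.699 → at most 12.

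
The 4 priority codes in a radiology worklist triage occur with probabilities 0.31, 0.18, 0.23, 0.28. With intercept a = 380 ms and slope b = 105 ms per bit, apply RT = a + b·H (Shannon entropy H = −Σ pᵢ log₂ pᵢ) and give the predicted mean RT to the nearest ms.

587 ms

Entropy contributions −pᵢ log₂ pᵢ: 0.5238, 0.4453, 0.4877, 0.5142; sum H = 1.9710 bits.
RT = a + bH = 380 + 105·1.9710 = 586.95 ms.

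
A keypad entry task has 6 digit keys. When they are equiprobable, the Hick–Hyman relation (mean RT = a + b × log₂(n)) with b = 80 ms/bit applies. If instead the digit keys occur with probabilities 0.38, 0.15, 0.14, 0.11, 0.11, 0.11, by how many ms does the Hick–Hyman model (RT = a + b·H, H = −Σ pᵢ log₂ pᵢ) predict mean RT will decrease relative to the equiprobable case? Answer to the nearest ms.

Equiprobable entropy H₀ = log₂ 6 = 2.5850 bits.
Skewed entropy H = −Σ pᵢ log₂ pᵢ = 2.3890 bits.
ΔRT = b·(H₀ − H) = 80 × 0.1960 = 15.68 ms.

16 ms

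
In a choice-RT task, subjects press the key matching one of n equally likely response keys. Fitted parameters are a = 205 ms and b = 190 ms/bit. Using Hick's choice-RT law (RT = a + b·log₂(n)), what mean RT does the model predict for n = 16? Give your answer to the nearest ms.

log₂(16) = 4 bits, so RT = 205 + 190 × 4 ≈ 965.000 ms.

965 ms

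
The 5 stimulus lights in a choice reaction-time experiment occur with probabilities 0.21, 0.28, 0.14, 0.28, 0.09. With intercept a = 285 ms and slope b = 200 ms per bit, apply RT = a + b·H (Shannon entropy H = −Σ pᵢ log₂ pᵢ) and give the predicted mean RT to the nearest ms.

Entropy contributions −pᵢ log₂ pᵢ: 0.4728, 0.5142, 0.3971, 0.5142, 0.3127; sum H = 2.2110 bits.
RT = a + bH = 285 + 200·2.2110 = 727.21 ms.

727 ms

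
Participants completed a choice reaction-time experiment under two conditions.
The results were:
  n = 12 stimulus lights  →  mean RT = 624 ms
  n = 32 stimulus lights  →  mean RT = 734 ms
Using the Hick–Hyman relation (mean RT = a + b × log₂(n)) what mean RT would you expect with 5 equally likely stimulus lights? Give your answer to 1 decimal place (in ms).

Fit slope and intercept:
  b = (734 − 624) / (log₂ 32 − log₂ 12) = 110 / (5 − 3.5850) = 77.736 ms/bit
  a = 624 − 77.736 × 3.5850 = 345.318 ms
Then RT(5) = 345.318 + 77.736 × log₂ 5 = 345.318 + 77.736 × 2.3219 ≈ 525.816 ms.

525.8 ms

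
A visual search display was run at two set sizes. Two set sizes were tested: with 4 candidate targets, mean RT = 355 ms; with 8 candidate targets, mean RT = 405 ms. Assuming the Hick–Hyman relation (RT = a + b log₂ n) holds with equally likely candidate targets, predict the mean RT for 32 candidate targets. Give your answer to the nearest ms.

With log₂ n on the abscissa the relation is linear; from the two conditions:
  b = (405 − 355) / (log₂ 8 − log₂ 4) = 50 / (3 − 2) = 50 ms/bit
  a = 355 − 50 × 2 = 255 ms
Then RT(32) = 255 + 50 × log₂ 32 = 255 + 50 × 5 ≈ 505.000 ms.

505 ms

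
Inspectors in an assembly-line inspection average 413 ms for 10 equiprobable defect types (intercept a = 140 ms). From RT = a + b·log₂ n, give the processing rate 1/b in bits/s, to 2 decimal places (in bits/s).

12.17 bits/s

b = (413 − 140)/log₂ 10 = 273/3.3219 = 82.181 ms per bit = 0.08218 s/bit; the reciprocal is 12.168 bits/s.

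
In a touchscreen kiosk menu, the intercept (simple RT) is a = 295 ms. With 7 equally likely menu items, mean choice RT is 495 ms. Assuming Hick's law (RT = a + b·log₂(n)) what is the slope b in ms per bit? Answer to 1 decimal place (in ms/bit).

71.2 ms/bit

7 alternatives carry log₂ 7 = 2.8074 bits; the choice cost is 495 − 295 = 200 ms, so b = 200/2.8074 = 71.241 ms/bit.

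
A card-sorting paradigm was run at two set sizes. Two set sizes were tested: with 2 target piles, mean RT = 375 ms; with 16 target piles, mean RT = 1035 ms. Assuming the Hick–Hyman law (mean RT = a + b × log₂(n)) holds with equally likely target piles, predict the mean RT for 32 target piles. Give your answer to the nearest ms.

1255 ms

RT is linear in log₂ n, so two points fix the line:
  b = (1035 − 375) / (log₂ 16 − log₂ 2) = 660 / (4 − 1) = 220 ms/bit
  a = 375 − 220 × 1 = 155 ms
Then RT(32) = 155 + 220 × log₂ 32 = 155 + 220 × 5 ≈ 1255.000 ms.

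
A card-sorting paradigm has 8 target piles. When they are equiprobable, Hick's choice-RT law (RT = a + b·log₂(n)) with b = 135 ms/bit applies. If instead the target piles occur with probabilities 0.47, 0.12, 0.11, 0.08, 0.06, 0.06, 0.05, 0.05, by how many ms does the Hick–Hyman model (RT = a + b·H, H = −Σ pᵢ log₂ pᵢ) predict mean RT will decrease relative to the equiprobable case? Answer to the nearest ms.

76 ms

Equiprobable entropy H₀ = log₂ 8 = 3.0000 bits.
Skewed entropy H = −Σ pᵢ log₂ pᵢ = 2.4401 bits.
ΔRT = b·(H₀ − H) = 135 × 0.5599 = 75.59 ms.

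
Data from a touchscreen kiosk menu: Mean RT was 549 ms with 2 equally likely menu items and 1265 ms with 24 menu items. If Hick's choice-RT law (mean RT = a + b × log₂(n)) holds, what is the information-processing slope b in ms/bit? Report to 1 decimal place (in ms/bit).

199.7 ms/bit

Slope: b = (1265 − 549) / (log₂ 24 − log₂ 2) = 716/3.5850 = 199.723 ms/bit.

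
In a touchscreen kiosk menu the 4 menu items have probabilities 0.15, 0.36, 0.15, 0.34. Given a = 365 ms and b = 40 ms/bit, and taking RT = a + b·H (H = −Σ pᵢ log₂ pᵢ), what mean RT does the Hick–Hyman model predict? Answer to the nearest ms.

440 ms

H = 0.15·log₂(1/0.15) + 0.36·log₂(1/0.36) + 0.15·log₂(1/0.15) + 0.34·log₂(1/0.34) = 1.8809 bits.
RT = 365 + 40 × 1.8809 = 440.24 ms.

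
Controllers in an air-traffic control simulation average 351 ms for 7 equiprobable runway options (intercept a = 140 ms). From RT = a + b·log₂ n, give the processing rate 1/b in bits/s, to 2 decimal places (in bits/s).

13.30 bits/s

b = (351 − 140)/log₂ 7 = 211/2.8074 = 75.160 ms per bit = 0.07516 s/bit; the reciprocal is 13.305 bits/s.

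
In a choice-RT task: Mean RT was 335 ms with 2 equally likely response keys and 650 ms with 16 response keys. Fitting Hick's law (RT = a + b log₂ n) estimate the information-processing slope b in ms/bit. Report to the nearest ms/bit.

b = (RT₂ − RT₁)/(log₂ n₂ − log₂ n₁) = (650 − 335)/(4 − 1) = 105 ms/bit.

105 ms/bit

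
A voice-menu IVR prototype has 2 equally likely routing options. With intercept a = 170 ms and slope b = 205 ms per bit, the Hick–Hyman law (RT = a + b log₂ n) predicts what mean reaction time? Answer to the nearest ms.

375 ms

log₂(2) = 1 bits, so RT = 170 + 205 × 1 ≈ 375.000 ms.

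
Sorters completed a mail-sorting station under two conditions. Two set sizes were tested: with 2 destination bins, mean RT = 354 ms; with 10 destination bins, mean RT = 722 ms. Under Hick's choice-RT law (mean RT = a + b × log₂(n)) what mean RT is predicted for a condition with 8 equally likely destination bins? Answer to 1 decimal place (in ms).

Fit slope and intercept:
  b = (722 − 354) / (log₂ 10 − log₂ 2) = 368 / (3.3219 − 1) = 158.489 ms/bit
  a = 354 − 158.489 × 1 = 195.511 ms
Then RT(8) = 195.511 + 158.489 × log₂ 8 = 195.511 + 158.489 × 3 ≈ 670.978 ms.

671.0 ms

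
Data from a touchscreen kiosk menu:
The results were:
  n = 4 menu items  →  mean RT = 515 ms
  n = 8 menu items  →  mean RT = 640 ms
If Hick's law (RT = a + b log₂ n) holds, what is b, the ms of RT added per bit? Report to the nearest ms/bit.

125 ms/bit

b = (RT₂ − RT₁)/(log₂ n₂ − log₂ n₁) = (640 − 515)/(3 − 2) = 125 ms/bit.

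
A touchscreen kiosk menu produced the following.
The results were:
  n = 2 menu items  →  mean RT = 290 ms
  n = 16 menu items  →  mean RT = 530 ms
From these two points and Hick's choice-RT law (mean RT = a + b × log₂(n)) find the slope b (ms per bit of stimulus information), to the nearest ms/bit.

80 ms/bit

Slope: b = (530 − 290) / (log₂ 16 − log₂ 2) = 240/3.0000 = 80 ms/bit.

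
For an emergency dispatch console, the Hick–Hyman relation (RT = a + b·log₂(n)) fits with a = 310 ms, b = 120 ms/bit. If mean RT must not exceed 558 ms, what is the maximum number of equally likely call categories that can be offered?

4

Information budget: (558 − 310)/120 = 2.0667 bits, so n ≤ 2^2.0667 = 4.189 → at most 4.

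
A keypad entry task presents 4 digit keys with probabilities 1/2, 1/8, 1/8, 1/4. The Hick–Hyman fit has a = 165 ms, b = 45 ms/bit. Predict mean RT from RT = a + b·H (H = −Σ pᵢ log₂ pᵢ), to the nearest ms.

Each term −pᵢ log₂ pᵢ: 0.5·1 + 0.125·3 + 0.125·3 + 0.25·2; summed, H = 1.750 bits.
Mean RT = a + bH = 165 + 45·1.750 = 243.75 ms.

244 ms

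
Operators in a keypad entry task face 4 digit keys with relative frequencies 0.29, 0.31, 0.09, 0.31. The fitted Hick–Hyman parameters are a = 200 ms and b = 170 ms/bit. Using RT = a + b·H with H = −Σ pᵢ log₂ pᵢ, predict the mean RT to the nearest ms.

Entropy contributions −pᵢ log₂ pᵢ: 0.5179, 0.5238, 0.3127, 0.5238; sum H = 1.8781 bits.
RT = a + bH = 200 + 170·1.8781 = 519.28 ms.

519 ms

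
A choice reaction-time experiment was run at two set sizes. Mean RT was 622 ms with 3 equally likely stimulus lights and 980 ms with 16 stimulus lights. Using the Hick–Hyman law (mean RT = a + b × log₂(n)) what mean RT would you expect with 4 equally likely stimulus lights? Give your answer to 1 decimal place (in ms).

Solve the two-equation system in a and b:
  b = (980 − 622) / (log₂ 16 − log₂ 3) = 358 / (4 − 1.5850) = 148.238 ms/bit
  a = 622 − 148.238 × 1.5850 = 387.049 ms
Then RT(4) = 387.049 + 148.238 × log₂ 4 = 387.049 + 148.238 × 2 ≈ 683.524 ms.

683.5 ms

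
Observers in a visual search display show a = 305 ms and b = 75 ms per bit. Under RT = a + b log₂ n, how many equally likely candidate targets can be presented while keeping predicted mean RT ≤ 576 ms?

12

75·log₂ n ≤ 576 − 305 = 271, giving log₂ n ≤ 3.6133 and n ≤ 12.238. The largest whole number is 12.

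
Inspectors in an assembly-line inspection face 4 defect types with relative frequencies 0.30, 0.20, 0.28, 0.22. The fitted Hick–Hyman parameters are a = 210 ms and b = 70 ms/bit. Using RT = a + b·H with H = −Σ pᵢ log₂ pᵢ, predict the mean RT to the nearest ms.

349 ms

H = 0.30·log₂(1/0.30) + 0.20·log₂(1/0.20) + 0.28·log₂(1/0.28) + 0.22·log₂(1/0.22) = 1.9803 bits.
RT = 210 + 70 × 1.9803 = 348.62 ms.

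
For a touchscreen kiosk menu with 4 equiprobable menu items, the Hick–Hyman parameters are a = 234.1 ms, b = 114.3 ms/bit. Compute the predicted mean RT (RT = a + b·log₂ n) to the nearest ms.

463 ms

log₂(4) = 2 bits, so RT = 234.1 + 114.3 × 2 ≈ 462.700 ms.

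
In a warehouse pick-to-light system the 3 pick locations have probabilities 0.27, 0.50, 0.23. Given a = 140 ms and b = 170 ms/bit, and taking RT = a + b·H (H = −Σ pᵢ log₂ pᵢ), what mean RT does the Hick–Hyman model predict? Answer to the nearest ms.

395 ms

H = 0.27·log₂(1/0.27) + 0.50·log₂(1/0.50) + 0.23·log₂(1/0.23) = 1.4977 bits.
RT = 140 + 170 × 1.4977 = 394.61 ms.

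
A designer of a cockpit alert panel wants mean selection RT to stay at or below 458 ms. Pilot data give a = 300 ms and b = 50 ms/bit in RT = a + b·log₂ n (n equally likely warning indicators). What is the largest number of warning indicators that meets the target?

Information budget: (458 − 300)/50 = 3.1600 bits, so n ≤ 2^3.1600 = 8.938 → at most 8.

8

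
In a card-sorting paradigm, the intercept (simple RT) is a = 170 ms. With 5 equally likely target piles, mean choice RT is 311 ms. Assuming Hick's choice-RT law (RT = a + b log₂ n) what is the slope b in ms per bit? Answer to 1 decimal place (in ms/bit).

log₂(5) = 2.3219 bits.
b = (RT − a)/log₂ n = (311 − 170) / 2.3219 = 60.725 ms/bit.

60.7 ms/bit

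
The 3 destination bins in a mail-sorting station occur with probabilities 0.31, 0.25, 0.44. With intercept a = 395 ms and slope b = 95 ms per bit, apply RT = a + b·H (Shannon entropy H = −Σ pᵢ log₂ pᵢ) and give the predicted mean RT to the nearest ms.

542 ms

H = 0.31·log₂(1/0.31) + 0.25·log₂(1/0.25) + 0.44·log₂(1/0.44) = 1.5449 bits.
RT = 395 + 95 × 1.5449 = 541.77 ms.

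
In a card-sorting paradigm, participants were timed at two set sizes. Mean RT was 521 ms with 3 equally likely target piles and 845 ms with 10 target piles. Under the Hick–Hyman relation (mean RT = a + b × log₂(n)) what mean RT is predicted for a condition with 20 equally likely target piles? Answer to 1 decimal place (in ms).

With log₂ n on the abscissa the relation is linear; from the two conditions:
  b = (845 − 521) / (log₂ 10 − log₂ 3) = 324 / (3.3219 − 1.5850) = 186.532 ms/bit
  a = 521 − 186.532 × 1.5850 = 225.353 ms
Then RT(20) = 225.353 + 186.532 × log₂ 20 = 225.353 + 186.532 × 4.3219 ≈ 1031.532 ms.

1031.5 ms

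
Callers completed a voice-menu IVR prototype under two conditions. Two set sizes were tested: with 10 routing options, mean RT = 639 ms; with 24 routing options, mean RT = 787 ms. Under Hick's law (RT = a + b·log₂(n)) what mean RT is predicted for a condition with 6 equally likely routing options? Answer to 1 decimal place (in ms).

Solve the two-equation system in a and b:
  b = (787 − 639) / (log₂ 24 − log₂ 10) = 148 / (4.5850 − 3.3219) = 117.178 ms/bit
  a = 639 − 117.178 × 3.3219 = 249.743 ms
Then RT(6) = 249.743 + 117.178 × log₂ 6 = 249.743 + 117.178 × 2.5850 ≈ 552.644 ms.

552.6 ms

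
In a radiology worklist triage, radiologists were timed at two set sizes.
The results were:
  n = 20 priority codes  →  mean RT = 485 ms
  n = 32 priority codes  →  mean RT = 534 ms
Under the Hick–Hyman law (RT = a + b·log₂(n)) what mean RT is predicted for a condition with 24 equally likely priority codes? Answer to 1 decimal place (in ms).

504.0 ms

With log₂ n on the abscissa the relation is linear; from the two conditions:
  b = (534 − 485) / (log₂ 32 − log₂ 20) = 49 / (5 − 4.3219) = 72.264 ms/bit
  a = 485 − 72.264 × 4.3219 = 172.681 ms
Then RT(24) = 172.681 + 72.264 × log₂ 24 = 172.681 + 72.264 × 4.5850 ≈ 504.008 ms.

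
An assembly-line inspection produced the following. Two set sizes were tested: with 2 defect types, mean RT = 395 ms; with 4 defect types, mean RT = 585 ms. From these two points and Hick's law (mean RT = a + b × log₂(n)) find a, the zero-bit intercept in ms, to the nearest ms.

205 ms

The slope on a log₂ axis is (585 − 395) / (2 − 1) = 190 ms/bit.
Intercept: a = 395 − 190·log₂(2) = 205.000 ms.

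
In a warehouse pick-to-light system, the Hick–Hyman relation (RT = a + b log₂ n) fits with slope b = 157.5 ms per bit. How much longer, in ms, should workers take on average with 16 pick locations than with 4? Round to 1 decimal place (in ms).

315.0 ms

ΔRT = (a + b log₂ n₂) − (a + b log₂ n₁) = b·(log₂ n₂ − log₂ n₁).
log₂(16) − log₂(4) = log₂(16/4) = log₂(4) = 2.
ΔRT = 157.5 × 2.0000 = 315.000 ms.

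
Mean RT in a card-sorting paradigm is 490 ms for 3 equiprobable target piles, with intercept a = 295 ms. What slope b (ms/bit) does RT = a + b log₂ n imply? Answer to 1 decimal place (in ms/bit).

123.0 ms/bit

log₂(3) = 1.5850 bits.
b = (RT − a)/log₂ n = (490 − 295) / 1.5850 = 123.031 ms/bit.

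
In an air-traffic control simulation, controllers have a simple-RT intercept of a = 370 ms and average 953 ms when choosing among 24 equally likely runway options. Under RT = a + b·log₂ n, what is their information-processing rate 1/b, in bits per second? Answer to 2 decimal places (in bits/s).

b = (953 − 370)/log₂ 24 = 583/4.5850 = 127.155 ms per bit = 0.12715 s/bit; the reciprocal is 7.864 bits/s.

7.86 bits/s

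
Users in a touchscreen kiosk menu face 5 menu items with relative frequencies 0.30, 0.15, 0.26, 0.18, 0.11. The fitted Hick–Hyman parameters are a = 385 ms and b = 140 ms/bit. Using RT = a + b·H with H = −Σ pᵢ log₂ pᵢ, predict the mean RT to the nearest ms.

698 ms

H = 0.30·log₂(1/0.30) + 0.15·log₂(1/0.15) + 0.26·log₂(1/0.26) + 0.18·log₂(1/0.18) + 0.11·log₂(1/0.11) = 2.2325 bits.
RT = 385 + 140 × 2.2325 = 697.55 ms.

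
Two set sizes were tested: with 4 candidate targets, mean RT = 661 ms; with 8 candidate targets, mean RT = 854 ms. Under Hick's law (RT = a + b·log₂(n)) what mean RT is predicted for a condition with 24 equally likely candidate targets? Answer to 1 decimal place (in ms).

RT is linear in log₂ n, so two points fix the line:
  b = (854 − 661) / (log₂ 8 − log₂ 4) = 193 / (3 − 2) = 193.000 ms/bit
  a = 661 − 193.000 × 2 = 275.000 ms
Then RT(24) = 275.000 + 193.000 × log₂ 24 = 275.000 + 193.000 × 4.5850 ≈ 1159.898 ms.

1159.9 ms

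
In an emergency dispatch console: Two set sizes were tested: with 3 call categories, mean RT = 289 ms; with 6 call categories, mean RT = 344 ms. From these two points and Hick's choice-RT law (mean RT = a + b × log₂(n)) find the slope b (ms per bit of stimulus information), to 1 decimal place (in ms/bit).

55.0 ms/bit

The slope on a log₂ axis is (344 − 289) / (2.5850 − 1.5850) = 55.000 ms/bit.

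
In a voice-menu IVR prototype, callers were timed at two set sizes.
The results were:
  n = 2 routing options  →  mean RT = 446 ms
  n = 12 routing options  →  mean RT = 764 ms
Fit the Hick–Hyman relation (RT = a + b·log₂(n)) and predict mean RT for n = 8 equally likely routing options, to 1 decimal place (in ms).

692.0 ms

Solve the two-equation system in a and b:
  b = (764 − 446) / (log₂ 12 − log₂ 2) = 318 / (3.5850 − 1) = 123.019 ms/bit
  a = 446 − 123.019 × 1 = 322.981 ms
Then RT(8) = 322.981 + 123.019 × log₂ 8 = 322.981 + 123.019 × 3 ≈ 692.038 ms.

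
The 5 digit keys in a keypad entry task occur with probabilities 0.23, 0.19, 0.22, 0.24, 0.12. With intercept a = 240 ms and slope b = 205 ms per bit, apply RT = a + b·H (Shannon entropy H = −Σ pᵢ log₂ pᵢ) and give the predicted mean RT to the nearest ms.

Entropy contributions −pᵢ log₂ pᵢ: 0.4877, 0.4552, 0.4806, 0.4941, 0.3671; sum H = 2.2847 bits.
RT = a + bH = 240 + 205·2.2847 = 708.36 ms.

708 ms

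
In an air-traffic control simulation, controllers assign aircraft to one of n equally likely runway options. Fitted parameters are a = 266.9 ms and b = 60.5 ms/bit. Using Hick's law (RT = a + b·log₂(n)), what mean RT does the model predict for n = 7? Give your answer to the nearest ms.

log₂(7) = 2.8074 bits, so RT = 266.9 + 60.5 × 2.8074 ≈ 436.745 ms.

437 ms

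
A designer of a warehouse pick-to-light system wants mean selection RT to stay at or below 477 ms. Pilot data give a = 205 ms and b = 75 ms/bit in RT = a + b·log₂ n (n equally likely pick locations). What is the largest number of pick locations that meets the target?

12

75·log₂ n ≤ 477 − 205 = 272, giving log₂ n ≤ 3.6267 and n ≤ 12.352. The largest whole number is 12.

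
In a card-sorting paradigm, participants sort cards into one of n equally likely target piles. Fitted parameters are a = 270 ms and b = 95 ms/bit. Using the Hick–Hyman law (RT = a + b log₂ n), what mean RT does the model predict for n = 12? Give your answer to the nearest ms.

log₂(12) = 3.5850 bits, so RT = 270 + 95 × 3.5850 ≈ 610.571 ms.

611 ms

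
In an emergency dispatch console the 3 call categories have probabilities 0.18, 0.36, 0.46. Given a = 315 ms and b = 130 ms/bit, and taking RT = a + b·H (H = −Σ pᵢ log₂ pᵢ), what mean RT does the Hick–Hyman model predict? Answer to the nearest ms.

509 ms

Entropy contributions −pᵢ log₂ pᵢ: 0.4453, 0.5306, 0.5153; sum H = 1.4913 bits.
RT = a + bH = 315 + 130·1.4913 = 508.86 ms.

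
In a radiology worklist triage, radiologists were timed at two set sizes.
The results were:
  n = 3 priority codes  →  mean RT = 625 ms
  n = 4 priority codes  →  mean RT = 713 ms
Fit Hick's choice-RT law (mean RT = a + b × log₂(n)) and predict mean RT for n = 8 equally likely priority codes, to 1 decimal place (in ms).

With log₂ n on the abscissa the relation is linear; from the two conditions:
  b = (713 − 625) / (log₂ 4 − log₂ 3) = 88 / (2 − 1.5850) = 212.029 ms/bit
  a = 625 − 212.029 × 1.5850 = 288.942 ms
Then RT(8) = 288.942 + 212.029 × log₂ 8 = 288.942 + 212.029 × 3 ≈ 925.029 ms.

925.0 ms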